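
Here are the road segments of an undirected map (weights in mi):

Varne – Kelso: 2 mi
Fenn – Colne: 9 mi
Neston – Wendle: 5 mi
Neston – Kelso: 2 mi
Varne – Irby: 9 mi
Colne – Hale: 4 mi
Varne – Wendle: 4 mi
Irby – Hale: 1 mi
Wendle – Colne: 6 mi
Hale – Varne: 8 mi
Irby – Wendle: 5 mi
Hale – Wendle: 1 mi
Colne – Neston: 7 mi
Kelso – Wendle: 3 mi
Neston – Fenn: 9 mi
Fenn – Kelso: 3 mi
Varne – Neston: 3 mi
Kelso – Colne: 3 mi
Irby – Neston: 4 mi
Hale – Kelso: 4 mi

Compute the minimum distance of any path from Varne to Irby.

6 mi

Compare a few routes:
Varne - Kelso - Wendle - Hale - Irby: 2+3+1+1 = 7
Varne - Kelso - Hale - Irby: 2+4+1 = 7
Varne - Neston - Irby: 3+4 = 7
Varne - Wendle - Hale - Irby: 4+1+1 = 6
Cheapest is Varne - Wendle - Hale - Irby at 6 mi.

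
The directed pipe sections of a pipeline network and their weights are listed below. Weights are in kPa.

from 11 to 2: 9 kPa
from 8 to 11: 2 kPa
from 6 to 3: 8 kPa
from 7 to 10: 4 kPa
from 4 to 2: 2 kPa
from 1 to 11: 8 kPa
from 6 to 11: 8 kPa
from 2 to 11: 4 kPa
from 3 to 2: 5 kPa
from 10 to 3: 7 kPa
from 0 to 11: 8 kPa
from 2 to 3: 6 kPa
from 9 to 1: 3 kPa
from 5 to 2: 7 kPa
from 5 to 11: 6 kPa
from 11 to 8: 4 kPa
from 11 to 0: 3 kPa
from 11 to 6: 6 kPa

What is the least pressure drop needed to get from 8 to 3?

Enumerating some paths:
8–11–2–3: 2+9+6 = 17
8–11–6–3: 2+6+8 = 16
The minimum is 16 kPa via 8–11–6–3.

16 kPa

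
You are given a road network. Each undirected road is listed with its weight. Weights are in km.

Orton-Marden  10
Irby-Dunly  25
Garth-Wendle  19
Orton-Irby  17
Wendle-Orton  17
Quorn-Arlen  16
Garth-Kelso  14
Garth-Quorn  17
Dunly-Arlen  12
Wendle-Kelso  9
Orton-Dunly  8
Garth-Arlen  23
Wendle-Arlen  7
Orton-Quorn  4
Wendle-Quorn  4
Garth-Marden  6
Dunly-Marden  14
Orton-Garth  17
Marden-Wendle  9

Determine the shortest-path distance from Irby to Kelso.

34 km

Enumerating some paths:
Irby–Orton–Wendle–Kelso: 17+17+9 = 43
Irby–Orton–Marden–Garth–Kelso: 17+10+6+14 = 47
Irby–Orton–Quorn–Wendle–Kelso: 17+4+4+9 = 34
Irby–Orton–Marden–Wendle–Kelso: 17+10+9+9 = 45
The minimum is 34 km via Irby–Orton–Quorn–Wendle–Kelso.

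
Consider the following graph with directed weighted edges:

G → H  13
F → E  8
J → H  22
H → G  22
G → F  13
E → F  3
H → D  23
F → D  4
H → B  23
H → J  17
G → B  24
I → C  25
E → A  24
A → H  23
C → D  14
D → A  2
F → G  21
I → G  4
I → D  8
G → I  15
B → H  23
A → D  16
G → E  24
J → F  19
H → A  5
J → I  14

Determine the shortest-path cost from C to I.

Compare a few routes:
C–D–A–H–J–I: 14+2+23+17+14 = 70
C–D–A–H–J–F–G–I: 14+2+23+17+19+21+15 = 111
C–D–A–H–G–I: 14+2+23+22+15 = 76
Cheapest is C–D–A–H–J–I at 70.

70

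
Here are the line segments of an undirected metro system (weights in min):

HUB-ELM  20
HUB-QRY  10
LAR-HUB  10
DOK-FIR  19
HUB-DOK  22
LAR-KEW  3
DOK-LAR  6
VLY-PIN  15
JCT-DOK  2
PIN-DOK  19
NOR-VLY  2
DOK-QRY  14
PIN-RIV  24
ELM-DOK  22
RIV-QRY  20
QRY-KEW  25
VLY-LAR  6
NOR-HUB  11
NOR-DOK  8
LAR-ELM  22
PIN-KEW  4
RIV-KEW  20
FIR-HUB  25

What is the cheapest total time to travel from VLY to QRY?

23 min

Shortest distances from VLY:
VLY: 0
NOR: 2  (via VLY)
LAR: 6  (via VLY)
KEW: 9  (via LAR)
DOK: 10  (via NOR)
JCT: 12  (via DOK)
HUB: 13  (via NOR)
PIN: 13  (via KEW)
QRY: 23  (via HUB)
Shortest route: VLY → NOR → HUB → QRY = 23 min.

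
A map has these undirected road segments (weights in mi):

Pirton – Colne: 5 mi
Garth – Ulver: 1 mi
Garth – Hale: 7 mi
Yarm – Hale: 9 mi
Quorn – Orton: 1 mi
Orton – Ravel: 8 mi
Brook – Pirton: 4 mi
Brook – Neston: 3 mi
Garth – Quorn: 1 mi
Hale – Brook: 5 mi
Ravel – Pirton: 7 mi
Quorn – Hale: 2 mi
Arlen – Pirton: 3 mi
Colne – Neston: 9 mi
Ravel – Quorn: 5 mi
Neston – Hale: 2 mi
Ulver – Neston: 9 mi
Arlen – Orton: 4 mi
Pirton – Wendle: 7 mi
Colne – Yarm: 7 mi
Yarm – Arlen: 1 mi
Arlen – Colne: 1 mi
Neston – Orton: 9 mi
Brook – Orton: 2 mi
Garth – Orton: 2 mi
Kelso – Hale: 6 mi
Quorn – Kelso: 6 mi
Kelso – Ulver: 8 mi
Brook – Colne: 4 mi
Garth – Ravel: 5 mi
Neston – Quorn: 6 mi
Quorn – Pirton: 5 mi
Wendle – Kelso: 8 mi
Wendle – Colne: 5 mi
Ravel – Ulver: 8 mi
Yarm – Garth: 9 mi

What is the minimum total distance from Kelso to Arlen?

Running Dijkstra from Kelso:
Kelso: 0
Quorn: 6  (via Kelso)
Hale: 6  (via Kelso)
Garth: 7  (via Quorn)
Orton: 7  (via Quorn)
Wendle: 8  (via Kelso)
Neston: 8  (via Hale)
Ulver: 8  (via Kelso)
Brook: 9  (via Orton)
Arlen: 11  (via Orton)
Shortest route: Kelso–Quorn–Orton–Arlen = 11 mi.

11 mi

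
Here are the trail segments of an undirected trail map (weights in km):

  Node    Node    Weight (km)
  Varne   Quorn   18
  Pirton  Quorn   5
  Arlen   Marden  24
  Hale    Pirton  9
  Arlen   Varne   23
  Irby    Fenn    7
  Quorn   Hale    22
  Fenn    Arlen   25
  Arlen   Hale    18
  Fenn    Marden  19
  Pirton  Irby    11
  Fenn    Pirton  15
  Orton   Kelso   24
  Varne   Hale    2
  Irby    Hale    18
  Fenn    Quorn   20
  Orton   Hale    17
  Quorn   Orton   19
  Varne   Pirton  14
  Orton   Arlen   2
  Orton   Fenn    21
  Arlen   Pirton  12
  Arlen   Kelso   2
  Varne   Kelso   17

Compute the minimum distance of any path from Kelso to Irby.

25 km

Running Dijkstra from Kelso:
Kelso: 0
Arlen: 2  (via Kelso)
Orton: 4  (via Arlen)
Pirton: 14  (via Arlen)
Varne: 17  (via Kelso)
Quorn: 19  (via Pirton)
Hale: 19  (via Varne)
Fenn: 25  (via Orton)
Irby: 25  (via Pirton)
Shortest route: Kelso → Arlen → Pirton → Irby = 25 km.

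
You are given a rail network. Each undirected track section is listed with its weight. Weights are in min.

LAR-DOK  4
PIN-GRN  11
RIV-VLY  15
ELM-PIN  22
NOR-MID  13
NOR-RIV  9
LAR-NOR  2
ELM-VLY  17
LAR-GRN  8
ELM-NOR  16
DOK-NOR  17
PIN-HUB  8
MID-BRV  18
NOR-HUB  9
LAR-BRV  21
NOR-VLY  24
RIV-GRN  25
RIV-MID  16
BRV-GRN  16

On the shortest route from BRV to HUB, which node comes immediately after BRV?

LAR

Enumerating some paths:
BRV - MID - NOR - HUB: 18+13+9 = 40
BRV - GRN - PIN - HUB: 16+11+8 = 35
BRV - GRN - LAR - NOR - HUB: 16+8+2+9 = 35
BRV - LAR - NOR - HUB: 21+2+9 = 32
The minimum is 32 min via BRV - LAR - NOR - HUB.
So from BRV the first move is to LAR.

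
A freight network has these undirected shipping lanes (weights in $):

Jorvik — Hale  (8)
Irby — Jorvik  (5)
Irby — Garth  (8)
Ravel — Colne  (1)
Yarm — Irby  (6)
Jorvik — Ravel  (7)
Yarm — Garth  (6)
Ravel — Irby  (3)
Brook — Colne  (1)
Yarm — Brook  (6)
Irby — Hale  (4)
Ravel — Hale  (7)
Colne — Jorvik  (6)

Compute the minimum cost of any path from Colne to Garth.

$12

Settle nodes by increasing distance from Colne:
Colne: 0
Ravel: 1  (via Colne)
Brook: 1  (via Colne)
Irby: 4  (via Ravel)
Jorvik: 6  (via Colne)
Yarm: 7  (via Brook)
Hale: 8  (via Ravel)
Garth: 12  (via Irby)
Shortest route: Colne → Ravel → Irby → Garth = $12.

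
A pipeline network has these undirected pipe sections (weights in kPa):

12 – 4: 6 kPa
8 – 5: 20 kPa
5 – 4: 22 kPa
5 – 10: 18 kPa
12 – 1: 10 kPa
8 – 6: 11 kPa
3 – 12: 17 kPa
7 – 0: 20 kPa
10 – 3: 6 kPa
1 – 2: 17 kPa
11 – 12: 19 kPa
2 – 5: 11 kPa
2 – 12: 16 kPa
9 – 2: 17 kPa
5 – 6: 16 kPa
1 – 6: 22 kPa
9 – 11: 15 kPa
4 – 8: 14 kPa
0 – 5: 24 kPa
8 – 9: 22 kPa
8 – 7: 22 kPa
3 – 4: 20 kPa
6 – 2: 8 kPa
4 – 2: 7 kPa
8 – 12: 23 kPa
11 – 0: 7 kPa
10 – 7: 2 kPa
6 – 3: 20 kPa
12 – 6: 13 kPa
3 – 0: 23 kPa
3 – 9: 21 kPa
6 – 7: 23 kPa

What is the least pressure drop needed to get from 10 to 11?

29 kPa

Running Dijkstra from 10:
10: 0
7: 2  (via 10)
3: 6  (via 10)
5: 18  (via 10)
0: 22  (via 7)
12: 23  (via 3)
8: 24  (via 7)
6: 25  (via 7)
4: 26  (via 3)
9: 27  (via 3)
2: 29  (via 5)
11: 29  (via 0)
Shortest route: 10 → 7 → 0 → 11 = 29 kPa.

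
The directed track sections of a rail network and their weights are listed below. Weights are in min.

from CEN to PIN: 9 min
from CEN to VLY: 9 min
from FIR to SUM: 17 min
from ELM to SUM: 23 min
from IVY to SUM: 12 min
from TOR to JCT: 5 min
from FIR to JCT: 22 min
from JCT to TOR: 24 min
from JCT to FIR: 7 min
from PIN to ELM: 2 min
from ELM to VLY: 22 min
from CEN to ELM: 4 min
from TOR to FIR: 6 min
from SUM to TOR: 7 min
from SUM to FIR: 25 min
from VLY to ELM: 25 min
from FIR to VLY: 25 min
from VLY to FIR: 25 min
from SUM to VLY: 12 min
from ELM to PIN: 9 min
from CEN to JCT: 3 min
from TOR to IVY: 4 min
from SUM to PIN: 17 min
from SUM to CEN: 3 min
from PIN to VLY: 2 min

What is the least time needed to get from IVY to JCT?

Compare a few routes:
IVY → SUM → TOR → JCT: 12+7+5 = 24
IVY → SUM → CEN → JCT: 12+3+3 = 18
Cheapest is IVY → SUM → CEN → JCT at 18 min.

18 min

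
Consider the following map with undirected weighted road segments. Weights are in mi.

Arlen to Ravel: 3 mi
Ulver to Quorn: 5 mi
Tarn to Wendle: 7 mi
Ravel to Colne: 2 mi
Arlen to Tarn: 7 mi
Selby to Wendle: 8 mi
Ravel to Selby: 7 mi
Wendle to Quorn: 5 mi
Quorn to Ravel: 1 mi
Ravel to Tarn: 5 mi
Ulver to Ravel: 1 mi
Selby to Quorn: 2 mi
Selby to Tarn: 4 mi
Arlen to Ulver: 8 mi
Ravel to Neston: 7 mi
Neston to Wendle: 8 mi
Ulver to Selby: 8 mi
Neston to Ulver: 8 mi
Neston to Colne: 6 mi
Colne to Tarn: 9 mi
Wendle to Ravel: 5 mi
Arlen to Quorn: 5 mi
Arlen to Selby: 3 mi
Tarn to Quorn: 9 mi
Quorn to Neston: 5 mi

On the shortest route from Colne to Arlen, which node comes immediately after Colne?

Ravel

Candidate routes:
Colne–Ravel–Arlen: 2+3 = 5
Colne–Ravel–Quorn–Arlen: 2+1+5 = 8
The minimum is 5 mi via Colne–Ravel–Arlen.
So from Colne the first move is to Ravel.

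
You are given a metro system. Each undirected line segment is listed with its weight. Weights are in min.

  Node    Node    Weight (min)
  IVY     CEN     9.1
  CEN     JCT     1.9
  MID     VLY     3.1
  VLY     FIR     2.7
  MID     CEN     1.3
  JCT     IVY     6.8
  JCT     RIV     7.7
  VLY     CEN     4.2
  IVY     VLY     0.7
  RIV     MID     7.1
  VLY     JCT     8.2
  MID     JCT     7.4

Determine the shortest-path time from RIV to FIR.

Compare a few routes:
RIV → JCT → CEN → MID → VLY → FIR: 7.7+1.9+1.3+3.1+2.7 = 16.7
RIV → MID → CEN → VLY → FIR: 7.1+1.3+4.2+2.7 = 15.3
RIV → JCT → CEN → VLY → FIR: 7.7+1.9+4.2+2.7 = 16.5
RIV → MID → VLY → FIR: 7.1+3.1+2.7 = 12.9
Cheapest is RIV → MID → VLY → FIR at 12.9 min.

12.9 min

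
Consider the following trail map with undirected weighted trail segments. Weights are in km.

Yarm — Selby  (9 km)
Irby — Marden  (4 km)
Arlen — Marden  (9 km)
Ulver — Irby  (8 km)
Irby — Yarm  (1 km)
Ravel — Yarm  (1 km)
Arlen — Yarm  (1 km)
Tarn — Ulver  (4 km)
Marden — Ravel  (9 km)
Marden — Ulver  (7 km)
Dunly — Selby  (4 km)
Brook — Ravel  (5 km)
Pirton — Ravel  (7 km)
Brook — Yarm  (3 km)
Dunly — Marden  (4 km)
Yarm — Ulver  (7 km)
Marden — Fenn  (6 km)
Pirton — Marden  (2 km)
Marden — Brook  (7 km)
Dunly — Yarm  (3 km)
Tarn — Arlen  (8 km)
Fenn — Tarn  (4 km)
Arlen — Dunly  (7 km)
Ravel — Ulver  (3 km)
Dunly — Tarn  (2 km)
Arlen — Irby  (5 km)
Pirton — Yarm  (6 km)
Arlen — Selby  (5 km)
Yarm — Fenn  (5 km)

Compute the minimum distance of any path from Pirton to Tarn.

8 km

Candidate routes:
Pirton–Marden–Dunly–Tarn: 2+4+2 = 8
Pirton–Yarm–Dunly–Tarn: 6+3+2 = 11
Cheapest is Pirton–Marden–Dunly–Tarn at 8 km.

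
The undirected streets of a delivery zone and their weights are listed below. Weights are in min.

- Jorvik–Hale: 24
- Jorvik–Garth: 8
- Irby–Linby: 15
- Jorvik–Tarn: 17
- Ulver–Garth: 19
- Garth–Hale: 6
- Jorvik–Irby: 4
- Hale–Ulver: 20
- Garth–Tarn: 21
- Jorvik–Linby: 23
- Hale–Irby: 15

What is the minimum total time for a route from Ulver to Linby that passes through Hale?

Best Ulver to Hale: Ulver → Hale costing 20
Best Hale to Linby: Hale → Irby → Linby costing 30
Total via Hale: 20 + 30 = 50 min.

50 min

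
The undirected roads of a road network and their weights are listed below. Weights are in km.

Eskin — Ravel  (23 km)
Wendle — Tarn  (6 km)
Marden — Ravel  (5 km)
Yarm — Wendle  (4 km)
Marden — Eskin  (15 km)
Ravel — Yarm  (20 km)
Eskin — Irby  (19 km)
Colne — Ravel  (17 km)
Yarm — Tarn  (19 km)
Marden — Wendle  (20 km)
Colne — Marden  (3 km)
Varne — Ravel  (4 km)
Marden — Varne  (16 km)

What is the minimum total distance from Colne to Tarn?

29 km

Settle nodes by increasing distance from Colne:
Colne: 0
Marden: 3  (via Colne)
Ravel: 8  (via Marden)
Varne: 12  (via Ravel)
Eskin: 18  (via Marden)
Wendle: 23  (via Marden)
Yarm: 27  (via Wendle)
Tarn: 29  (via Wendle)
Shortest route: Colne → Marden → Wendle → Tarn = 29 km.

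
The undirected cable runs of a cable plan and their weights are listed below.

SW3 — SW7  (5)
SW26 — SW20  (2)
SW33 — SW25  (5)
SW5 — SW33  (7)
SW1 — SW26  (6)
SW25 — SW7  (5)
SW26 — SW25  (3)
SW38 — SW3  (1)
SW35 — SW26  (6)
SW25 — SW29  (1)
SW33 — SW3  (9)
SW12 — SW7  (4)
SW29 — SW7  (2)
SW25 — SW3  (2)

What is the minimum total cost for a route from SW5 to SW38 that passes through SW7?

21

Best SW5 to SW7: SW5 → SW33 → SW25 → SW29 → SW7 costing 15
Shortest SW7→SW38: SW7 → SW3 → SW38 = 6
Total via SW7: 15 + 6 = 21.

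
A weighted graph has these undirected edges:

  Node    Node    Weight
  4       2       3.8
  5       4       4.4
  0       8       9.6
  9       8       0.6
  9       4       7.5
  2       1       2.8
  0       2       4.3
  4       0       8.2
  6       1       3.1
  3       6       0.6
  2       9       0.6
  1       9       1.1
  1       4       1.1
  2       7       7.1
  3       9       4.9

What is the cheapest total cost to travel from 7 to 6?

11.9

Compare a few routes:
7–2–1–6: 7.1+2.8+3.1 = 13
7–2–9–1–6: 7.1+0.6+1.1+3.1 = 11.9
Cheapest is 7–2–9–1–6 at 11.9.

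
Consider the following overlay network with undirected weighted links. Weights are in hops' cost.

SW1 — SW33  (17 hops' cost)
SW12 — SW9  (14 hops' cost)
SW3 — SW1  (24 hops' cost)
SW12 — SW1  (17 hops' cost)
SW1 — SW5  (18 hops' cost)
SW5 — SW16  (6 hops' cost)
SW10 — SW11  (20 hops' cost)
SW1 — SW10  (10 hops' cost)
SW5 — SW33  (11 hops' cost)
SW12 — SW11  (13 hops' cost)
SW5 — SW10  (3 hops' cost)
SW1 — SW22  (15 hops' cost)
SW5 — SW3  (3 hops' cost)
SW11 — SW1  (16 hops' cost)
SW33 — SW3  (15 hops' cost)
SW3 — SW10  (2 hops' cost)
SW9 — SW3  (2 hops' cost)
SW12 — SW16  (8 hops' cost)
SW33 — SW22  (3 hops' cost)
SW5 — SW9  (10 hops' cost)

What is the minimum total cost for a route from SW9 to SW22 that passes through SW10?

Best SW9 to SW10: SW9–SW3–SW10 costing 4
Shortest SW10→SW22: SW10–SW5–SW33–SW22 = 17
Total via SW10: 4 + 17 = 21 hops' cost.

21 hops' cost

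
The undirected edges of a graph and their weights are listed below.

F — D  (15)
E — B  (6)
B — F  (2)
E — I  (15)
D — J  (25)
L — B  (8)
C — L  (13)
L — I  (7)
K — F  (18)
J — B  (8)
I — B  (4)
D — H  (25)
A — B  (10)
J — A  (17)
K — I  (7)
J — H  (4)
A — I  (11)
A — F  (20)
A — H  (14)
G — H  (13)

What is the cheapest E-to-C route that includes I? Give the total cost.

Shortest E→I: E → B → I = 10
Best I to C: I → L → C costing 20
Total via I: 10 + 20 = 30.

30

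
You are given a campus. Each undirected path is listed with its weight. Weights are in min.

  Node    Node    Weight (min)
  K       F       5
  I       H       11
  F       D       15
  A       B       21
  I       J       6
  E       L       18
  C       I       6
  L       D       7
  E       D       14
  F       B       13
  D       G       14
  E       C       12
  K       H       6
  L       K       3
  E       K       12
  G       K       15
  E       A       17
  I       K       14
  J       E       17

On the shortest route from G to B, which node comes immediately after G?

K

Enumerating some paths:
G–D–L–K–F–B: 14+7+3+5+13 = 42
G–K–F–B: 15+5+13 = 33
The minimum is 33 min via G–K–F–B.
So from G the first move is to K.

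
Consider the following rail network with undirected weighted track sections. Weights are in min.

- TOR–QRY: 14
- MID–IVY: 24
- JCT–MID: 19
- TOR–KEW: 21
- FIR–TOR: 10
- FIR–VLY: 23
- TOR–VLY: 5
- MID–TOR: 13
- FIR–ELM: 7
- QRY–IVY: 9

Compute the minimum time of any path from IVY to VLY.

28 min

Running Dijkstra from IVY:
IVY: 0
QRY: 9  (via IVY)
TOR: 23  (via QRY)
MID: 24  (via IVY)
VLY: 28  (via TOR)
Shortest route: IVY–QRY–TOR–VLY = 28 min.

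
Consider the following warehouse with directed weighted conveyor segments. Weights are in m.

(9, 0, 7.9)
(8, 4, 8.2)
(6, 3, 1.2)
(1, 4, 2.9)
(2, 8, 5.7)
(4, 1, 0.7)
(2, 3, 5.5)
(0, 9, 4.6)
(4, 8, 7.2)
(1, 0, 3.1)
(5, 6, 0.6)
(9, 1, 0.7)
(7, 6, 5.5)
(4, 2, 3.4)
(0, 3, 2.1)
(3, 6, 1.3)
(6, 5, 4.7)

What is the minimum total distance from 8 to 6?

Candidate routes:
8 → 4 → 2 → 3 → 6: 8.2+3.4+5.5+1.3 = 18.4
8 → 4 → 1 → 0 → 3 → 6: 8.2+0.7+3.1+2.1+1.3 = 15.4
Cheapest is 8 → 4 → 1 → 0 → 3 → 6 at 15.4 m.

15.4 m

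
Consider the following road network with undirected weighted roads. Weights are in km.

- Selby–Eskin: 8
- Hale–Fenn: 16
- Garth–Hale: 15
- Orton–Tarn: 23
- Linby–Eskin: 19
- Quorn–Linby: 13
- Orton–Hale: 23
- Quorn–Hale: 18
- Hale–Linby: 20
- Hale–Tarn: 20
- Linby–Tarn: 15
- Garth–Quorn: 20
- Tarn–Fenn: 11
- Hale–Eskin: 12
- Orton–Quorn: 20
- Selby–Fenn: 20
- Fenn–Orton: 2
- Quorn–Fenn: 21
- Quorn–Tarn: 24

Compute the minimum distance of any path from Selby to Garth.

35 km

Shortest distances from Selby:
Selby: 0
Eskin: 8  (via Selby)
Hale: 20  (via Eskin)
Fenn: 20  (via Selby)
Orton: 22  (via Fenn)
Linby: 27  (via Eskin)
Tarn: 31  (via Fenn)
Garth: 35  (via Hale)
Shortest route: Selby–Eskin–Hale–Garth = 35 km.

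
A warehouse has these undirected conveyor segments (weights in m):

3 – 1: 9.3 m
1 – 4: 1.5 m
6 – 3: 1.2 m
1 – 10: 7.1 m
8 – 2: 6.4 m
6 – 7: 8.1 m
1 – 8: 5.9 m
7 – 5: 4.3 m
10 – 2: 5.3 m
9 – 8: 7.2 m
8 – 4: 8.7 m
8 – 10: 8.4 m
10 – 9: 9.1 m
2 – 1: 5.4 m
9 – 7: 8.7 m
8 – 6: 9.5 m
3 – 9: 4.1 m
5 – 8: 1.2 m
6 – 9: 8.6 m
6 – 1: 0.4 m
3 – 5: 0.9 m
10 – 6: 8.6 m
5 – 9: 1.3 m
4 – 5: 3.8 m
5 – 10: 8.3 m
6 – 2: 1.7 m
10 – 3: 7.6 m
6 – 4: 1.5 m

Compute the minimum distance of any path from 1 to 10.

7.1 m

Shortest distances from 1:
1: 0
6: 0.4  (via 1)
4: 1.5  (via 1)
3: 1.6  (via 6)
2: 2.1  (via 6)
5: 2.5  (via 3)
8: 3.7  (via 5)
9: 3.8  (via 5)
7: 6.8  (via 5)
10: 7.1  (via 1)
Shortest route: 1–10 = 7.1 m.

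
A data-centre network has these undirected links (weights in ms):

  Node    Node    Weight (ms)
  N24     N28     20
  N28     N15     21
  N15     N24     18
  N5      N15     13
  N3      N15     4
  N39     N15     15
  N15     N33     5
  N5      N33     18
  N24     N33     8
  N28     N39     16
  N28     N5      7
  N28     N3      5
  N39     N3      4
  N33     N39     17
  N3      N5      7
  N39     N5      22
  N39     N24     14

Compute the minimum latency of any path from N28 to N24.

Compare a few routes:
N28 → N24: 20 = 20
N28 → N3 → N15 → N33 → N24: 5+4+5+8 = 22
The minimum is 20 ms via N28 → N24.

20 ms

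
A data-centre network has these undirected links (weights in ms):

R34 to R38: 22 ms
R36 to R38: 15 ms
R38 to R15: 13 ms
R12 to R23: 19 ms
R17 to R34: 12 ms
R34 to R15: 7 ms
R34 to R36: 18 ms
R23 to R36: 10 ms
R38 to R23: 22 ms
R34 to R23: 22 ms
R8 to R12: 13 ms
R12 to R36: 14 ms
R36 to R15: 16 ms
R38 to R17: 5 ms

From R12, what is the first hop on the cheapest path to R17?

Enumerating some paths:
R12–R23–R38–R17: 19+22+5 = 46
R12–R36–R38–R17: 14+15+5 = 34
R12–R36–R34–R17: 14+18+12 = 44
Cheapest is R12–R36–R38–R17 at 34 ms.
So from R12 the first move is to R36.

R36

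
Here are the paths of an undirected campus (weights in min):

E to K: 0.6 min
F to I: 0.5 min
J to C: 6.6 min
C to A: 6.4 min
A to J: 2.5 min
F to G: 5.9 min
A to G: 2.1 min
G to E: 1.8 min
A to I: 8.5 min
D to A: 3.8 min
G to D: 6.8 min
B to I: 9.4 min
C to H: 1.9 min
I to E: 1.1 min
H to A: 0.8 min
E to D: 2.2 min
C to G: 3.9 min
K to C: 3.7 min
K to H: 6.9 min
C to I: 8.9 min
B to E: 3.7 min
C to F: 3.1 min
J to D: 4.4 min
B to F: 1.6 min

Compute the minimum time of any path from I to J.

7.5 min

Candidate routes:
I–E–D–J: 1.1+2.2+4.4 = 7.7
I–E–G–A–J: 1.1+1.8+2.1+2.5 = 7.5
Cheapest is I–E–G–A–J at 7.5 min.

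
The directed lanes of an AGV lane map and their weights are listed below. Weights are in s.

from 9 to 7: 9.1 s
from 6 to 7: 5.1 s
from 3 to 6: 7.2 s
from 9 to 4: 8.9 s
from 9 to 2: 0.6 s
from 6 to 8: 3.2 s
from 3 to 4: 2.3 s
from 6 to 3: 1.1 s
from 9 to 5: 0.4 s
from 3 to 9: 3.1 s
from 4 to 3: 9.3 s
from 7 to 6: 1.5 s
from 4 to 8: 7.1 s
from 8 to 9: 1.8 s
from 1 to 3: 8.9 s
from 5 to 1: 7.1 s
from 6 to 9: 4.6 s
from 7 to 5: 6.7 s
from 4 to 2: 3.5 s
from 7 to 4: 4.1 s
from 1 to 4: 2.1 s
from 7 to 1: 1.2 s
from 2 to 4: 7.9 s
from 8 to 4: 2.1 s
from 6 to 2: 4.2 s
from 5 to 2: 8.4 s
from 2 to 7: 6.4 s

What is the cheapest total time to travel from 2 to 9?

Compare a few routes:
2 - 7 - 6 - 3 - 9: 6.4+1.5+1.1+3.1 = 12.1
2 - 7 - 6 - 9: 6.4+1.5+4.6 = 12.5
Cheapest is 2 - 7 - 6 - 3 - 9 at 12.1 s.

12.1 s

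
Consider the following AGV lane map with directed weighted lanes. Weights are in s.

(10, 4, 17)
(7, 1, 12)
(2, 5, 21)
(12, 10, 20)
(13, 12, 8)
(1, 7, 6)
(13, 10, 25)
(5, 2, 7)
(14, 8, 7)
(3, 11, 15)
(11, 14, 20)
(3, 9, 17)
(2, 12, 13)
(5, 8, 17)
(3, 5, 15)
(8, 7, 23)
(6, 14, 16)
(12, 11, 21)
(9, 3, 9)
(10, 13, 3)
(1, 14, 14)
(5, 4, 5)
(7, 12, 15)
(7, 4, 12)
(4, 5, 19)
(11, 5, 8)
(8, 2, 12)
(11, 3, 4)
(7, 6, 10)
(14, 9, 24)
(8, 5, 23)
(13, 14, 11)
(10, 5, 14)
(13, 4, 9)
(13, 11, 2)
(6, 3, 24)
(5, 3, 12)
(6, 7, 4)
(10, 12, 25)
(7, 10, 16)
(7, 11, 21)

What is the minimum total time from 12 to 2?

Settle nodes by increasing distance from 12:
12: 0
10: 20  (via 12)
11: 21  (via 12)
13: 23  (via 10)
3: 25  (via 11)
5: 29  (via 11)
4: 32  (via 13)
14: 34  (via 13)
2: 36  (via 5)
Shortest route: 12 → 11 → 5 → 2 = 36 s.

36 s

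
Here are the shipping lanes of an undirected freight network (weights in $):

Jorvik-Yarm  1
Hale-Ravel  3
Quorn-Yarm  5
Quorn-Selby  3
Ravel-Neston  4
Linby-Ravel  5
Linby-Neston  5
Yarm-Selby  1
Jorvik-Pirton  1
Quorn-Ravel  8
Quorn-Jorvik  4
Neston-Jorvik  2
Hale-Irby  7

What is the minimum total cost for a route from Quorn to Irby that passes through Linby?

Best Quorn to Linby: Quorn–Jorvik–Neston–Linby costing 11
Shortest Linby→Irby: Linby–Ravel–Hale–Irby = 15
Total via Linby: 11 + 15 = $26.

$26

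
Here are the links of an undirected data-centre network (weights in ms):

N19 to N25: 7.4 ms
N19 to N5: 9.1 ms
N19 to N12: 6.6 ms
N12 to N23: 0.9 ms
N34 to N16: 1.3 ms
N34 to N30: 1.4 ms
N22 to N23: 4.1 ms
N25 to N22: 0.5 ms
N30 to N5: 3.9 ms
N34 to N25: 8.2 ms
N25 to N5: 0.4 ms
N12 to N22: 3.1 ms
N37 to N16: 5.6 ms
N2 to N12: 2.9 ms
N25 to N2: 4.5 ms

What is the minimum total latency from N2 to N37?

17.1 ms

Settle nodes by increasing distance from N2:
N2: 0
N12: 2.9  (via N2)
N23: 3.8  (via N12)
N25: 4.5  (via N2)
N5: 4.9  (via N25)
N22: 5  (via N25)
N30: 8.8  (via N5)
N19: 9.5  (via N12)
N34: 10.2  (via N30)
N16: 11.5  (via N34)
N37: 17.1  (via N16)
Shortest route: N2–N25–N5–N30–N34–N16–N37 = 17.1 ms.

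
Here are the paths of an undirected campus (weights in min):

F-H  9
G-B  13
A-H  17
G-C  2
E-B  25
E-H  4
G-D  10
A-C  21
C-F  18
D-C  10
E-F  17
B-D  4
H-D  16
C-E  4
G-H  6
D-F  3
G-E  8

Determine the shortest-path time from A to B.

Compare a few routes:
A → C → G → B: 21+2+13 = 36
A → C → D → B: 21+10+4 = 35
A → H → G → B: 17+6+13 = 36
A → H → F → D → B: 17+9+3+4 = 33
The minimum is 33 min via A → H → F → D → B.

33 min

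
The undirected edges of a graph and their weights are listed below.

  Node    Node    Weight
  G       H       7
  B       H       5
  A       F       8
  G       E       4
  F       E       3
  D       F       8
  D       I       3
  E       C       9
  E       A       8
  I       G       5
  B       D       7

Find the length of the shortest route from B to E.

16

Enumerating some paths:
B → D → F → E: 7+8+3 = 18
B → H → G → E: 5+7+4 = 16
B → D → I → G → E: 7+3+5+4 = 19
Cheapest is B → H → G → E at 16.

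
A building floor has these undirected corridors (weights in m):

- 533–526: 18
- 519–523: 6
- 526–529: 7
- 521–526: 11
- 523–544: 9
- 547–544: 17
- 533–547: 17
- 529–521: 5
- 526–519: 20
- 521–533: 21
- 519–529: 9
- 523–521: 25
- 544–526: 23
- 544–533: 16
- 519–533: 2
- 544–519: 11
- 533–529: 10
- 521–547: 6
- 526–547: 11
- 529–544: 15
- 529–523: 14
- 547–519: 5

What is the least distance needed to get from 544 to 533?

13 m

Candidate routes:
544 → 523 → 519 → 533: 9+6+2 = 17
544 → 533: 16 = 16
544 → 547 → 519 → 533: 17+5+2 = 24
544 → 519 → 533: 11+2 = 13
The minimum is 13 m via 544 → 519 → 533.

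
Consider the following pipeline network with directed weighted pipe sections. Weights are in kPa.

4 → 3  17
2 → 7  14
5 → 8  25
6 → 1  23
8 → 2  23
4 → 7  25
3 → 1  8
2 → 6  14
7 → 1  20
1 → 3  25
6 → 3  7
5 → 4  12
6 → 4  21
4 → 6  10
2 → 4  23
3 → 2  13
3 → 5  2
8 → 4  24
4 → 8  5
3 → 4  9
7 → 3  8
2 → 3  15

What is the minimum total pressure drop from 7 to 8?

22 kPa

Enumerating some paths:
7 - 3 - 5 - 4 - 8: 8+2+12+5 = 27
7 - 3 - 4 - 8: 8+9+5 = 22
7 - 3 - 5 - 8: 8+2+25 = 35
7 - 3 - 2 - 4 - 8: 8+13+23+5 = 49
Cheapest is 7 - 3 - 4 - 8 at 22 kPa.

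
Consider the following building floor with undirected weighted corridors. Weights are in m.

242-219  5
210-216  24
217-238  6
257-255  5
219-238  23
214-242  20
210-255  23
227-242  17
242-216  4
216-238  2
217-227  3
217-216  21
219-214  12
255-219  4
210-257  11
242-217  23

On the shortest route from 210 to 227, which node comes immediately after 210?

216

Compare a few routes:
210 → 216 → 238 → 217 → 227: 24+2+6+3 = 35
210 → 216 → 242 → 227: 24+4+17 = 45
210 → 257 → 255 → 219 → 242 → 216 → 238 → 217 → 227: 11+5+4+5+4+2+6+3 = 40
210 → 257 → 255 → 219 → 242 → 227: 11+5+4+5+17 = 42
Cheapest is 210 → 216 → 238 → 217 → 227 at 35 m.
So from 210 the first move is to 216.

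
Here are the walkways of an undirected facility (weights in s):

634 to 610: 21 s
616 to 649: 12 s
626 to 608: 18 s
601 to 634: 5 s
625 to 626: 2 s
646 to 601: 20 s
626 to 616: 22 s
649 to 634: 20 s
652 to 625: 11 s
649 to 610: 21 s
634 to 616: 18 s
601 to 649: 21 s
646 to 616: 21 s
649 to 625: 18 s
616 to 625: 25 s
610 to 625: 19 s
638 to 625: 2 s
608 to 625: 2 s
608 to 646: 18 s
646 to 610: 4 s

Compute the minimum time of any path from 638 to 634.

Shortest distances from 638:
638: 0
625: 2  (via 638)
608: 4  (via 625)
626: 4  (via 625)
652: 13  (via 625)
649: 20  (via 625)
610: 21  (via 625)
646: 22  (via 608)
616: 26  (via 626)
634: 40  (via 649)
Shortest route: 638–625–649–634 = 40 s.

40 s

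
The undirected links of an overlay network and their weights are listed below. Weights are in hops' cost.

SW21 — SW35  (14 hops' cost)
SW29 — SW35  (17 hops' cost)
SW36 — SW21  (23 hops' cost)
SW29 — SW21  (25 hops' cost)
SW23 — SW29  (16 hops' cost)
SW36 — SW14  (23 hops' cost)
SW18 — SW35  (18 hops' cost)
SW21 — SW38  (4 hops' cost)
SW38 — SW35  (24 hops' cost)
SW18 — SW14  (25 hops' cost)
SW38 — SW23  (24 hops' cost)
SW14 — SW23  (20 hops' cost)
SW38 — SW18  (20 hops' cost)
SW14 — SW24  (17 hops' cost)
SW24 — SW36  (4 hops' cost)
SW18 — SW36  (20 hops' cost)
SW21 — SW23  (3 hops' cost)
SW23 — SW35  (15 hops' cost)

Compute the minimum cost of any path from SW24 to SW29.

46 hops' cost

Compare a few routes:
SW24 - SW36 - SW21 - SW35 - SW29: 4+23+14+17 = 58
SW24 - SW14 - SW23 - SW29: 17+20+16 = 53
SW24 - SW36 - SW21 - SW29: 4+23+25 = 52
SW24 - SW36 - SW21 - SW23 - SW29: 4+23+3+16 = 46
Cheapest is SW24 - SW36 - SW21 - SW23 - SW29 at 46 hops' cost.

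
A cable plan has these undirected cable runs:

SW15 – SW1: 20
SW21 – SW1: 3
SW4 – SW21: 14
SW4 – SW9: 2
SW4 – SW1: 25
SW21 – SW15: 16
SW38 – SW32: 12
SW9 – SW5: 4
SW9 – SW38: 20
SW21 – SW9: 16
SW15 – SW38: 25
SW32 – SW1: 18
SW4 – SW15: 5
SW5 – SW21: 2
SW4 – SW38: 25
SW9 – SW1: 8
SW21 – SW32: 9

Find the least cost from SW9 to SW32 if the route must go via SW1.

Shortest SW9→SW1: SW9 → SW1 = 8
Shortest SW1→SW32: SW1 → SW21 → SW32 = 12
Total via SW1: 8 + 12 = 20.

20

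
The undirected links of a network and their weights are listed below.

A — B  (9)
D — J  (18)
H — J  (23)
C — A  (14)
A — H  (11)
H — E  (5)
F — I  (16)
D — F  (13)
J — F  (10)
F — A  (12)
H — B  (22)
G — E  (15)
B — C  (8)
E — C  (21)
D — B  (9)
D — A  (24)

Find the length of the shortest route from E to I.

44

Enumerating some paths:
E - H - J - F - I: 5+23+10+16 = 54
E - H - A - F - I: 5+11+12+16 = 44
E - H - A - B - D - F - I: 5+11+9+9+13+16 = 63
The minimum is 44 via E - H - A - F - I.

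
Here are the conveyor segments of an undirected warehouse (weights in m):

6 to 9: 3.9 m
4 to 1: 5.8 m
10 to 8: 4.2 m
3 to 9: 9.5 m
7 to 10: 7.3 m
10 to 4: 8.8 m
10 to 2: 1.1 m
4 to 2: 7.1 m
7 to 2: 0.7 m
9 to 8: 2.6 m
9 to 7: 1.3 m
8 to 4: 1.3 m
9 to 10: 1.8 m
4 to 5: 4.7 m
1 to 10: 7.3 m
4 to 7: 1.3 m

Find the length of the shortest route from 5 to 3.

16.8 m

Enumerating some paths:
5 - 4 - 7 - 9 - 3: 4.7+1.3+1.3+9.5 = 16.8
5 - 4 - 7 - 2 - 10 - 9 - 3: 4.7+1.3+0.7+1.1+1.8+9.5 = 19.1
5 - 4 - 8 - 10 - 9 - 3: 4.7+1.3+4.2+1.8+9.5 = 21.5
5 - 4 - 8 - 9 - 3: 4.7+1.3+2.6+9.5 = 18.1
The minimum is 16.8 m via 5 - 4 - 7 - 9 - 3.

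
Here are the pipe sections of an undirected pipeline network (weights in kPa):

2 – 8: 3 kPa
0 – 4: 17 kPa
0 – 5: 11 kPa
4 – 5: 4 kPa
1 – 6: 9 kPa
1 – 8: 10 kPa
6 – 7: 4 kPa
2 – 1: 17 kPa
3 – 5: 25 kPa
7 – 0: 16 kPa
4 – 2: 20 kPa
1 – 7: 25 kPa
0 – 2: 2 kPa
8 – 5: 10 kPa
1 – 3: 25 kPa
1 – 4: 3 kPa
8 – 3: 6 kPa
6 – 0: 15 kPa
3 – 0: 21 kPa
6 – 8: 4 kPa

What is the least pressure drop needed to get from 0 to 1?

Running Dijkstra from 0:
0: 0
2: 2  (via 0)
8: 5  (via 2)
6: 9  (via 8)
3: 11  (via 8)
5: 11  (via 0)
7: 13  (via 6)
1: 15  (via 8)
Shortest route: 0 → 2 → 8 → 1 = 15 kPa.

15 kPa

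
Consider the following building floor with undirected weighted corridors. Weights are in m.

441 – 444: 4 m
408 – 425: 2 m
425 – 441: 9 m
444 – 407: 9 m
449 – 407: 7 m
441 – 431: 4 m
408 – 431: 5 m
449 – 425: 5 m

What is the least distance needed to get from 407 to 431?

17 m

Shortest distances from 407:
407: 0
449: 7  (via 407)
444: 9  (via 407)
425: 12  (via 449)
441: 13  (via 444)
408: 14  (via 425)
431: 17  (via 441)
Shortest route: 407 → 444 → 441 → 431 = 17 m.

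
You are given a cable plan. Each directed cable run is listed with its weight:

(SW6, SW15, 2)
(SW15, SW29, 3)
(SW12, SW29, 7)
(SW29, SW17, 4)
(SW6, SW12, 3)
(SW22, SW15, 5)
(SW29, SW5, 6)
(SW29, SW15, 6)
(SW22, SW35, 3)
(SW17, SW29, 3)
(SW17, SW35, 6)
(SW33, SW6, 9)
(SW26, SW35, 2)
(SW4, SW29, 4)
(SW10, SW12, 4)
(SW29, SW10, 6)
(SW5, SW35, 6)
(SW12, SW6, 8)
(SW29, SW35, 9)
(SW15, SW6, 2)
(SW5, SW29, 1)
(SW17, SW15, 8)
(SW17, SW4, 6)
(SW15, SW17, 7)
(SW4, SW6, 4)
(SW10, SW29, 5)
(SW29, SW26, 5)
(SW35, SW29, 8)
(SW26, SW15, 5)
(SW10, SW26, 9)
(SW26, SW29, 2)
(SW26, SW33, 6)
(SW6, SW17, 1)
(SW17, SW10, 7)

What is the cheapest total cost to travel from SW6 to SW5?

Enumerating some paths:
SW6 → SW17 → SW29 → SW5: 1+3+6 = 10
SW6 → SW15 → SW29 → SW5: 2+3+6 = 11
Cheapest is SW6 → SW17 → SW29 → SW5 at 10.

10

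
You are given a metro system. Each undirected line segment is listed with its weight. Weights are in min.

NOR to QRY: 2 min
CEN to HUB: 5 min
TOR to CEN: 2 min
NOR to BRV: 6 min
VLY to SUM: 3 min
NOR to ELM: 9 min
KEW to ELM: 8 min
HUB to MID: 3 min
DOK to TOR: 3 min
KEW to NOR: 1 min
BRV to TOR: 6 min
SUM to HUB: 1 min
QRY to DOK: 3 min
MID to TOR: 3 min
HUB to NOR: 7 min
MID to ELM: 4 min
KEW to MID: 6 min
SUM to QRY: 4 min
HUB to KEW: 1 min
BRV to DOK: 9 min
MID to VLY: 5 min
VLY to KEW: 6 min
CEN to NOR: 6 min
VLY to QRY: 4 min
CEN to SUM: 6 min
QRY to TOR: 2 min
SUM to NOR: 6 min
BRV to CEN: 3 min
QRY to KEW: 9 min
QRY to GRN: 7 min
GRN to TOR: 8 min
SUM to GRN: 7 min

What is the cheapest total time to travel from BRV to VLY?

11 min

Enumerating some paths:
BRV → TOR → QRY → VLY: 6+2+4 = 12
BRV → CEN → TOR → QRY → VLY: 3+2+2+4 = 11
BRV → CEN → SUM → VLY: 3+6+3 = 12
BRV → CEN → HUB → SUM → VLY: 3+5+1+3 = 12
Cheapest is BRV → CEN → TOR → QRY → VLY at 11 min.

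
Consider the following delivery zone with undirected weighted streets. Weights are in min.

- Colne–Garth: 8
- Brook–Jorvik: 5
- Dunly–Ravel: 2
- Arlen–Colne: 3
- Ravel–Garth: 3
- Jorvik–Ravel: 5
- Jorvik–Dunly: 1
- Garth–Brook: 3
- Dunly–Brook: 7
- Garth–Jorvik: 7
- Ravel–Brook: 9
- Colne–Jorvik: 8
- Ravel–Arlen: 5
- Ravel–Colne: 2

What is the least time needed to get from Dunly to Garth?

Running Dijkstra from Dunly:
Dunly: 0
Jorvik: 1  (via Dunly)
Ravel: 2  (via Dunly)
Colne: 4  (via Ravel)
Garth: 5  (via Ravel)
Shortest route: Dunly → Ravel → Garth = 5 min.

5 min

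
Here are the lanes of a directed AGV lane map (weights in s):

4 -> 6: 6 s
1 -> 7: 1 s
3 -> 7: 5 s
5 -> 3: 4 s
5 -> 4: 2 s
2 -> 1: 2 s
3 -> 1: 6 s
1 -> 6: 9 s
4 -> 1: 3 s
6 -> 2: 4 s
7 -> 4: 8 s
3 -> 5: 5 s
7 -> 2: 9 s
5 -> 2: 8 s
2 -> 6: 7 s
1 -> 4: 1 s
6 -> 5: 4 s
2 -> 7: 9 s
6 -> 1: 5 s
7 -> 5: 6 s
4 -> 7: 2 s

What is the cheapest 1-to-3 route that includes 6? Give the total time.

Shortest 1→6: 1 → 4 → 6 = 7
Best 6 to 3: 6 → 5 → 3 costing 8
Total via 6: 7 + 8 = 15 s.

15 s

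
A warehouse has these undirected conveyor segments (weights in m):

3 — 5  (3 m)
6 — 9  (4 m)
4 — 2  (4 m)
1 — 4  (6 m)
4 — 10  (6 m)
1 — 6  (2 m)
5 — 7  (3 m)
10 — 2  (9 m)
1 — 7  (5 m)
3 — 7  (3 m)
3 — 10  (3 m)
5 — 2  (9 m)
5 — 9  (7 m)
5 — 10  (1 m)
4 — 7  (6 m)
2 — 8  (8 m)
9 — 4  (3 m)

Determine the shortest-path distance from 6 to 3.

10 m

Enumerating some paths:
6 → 1 → 7 → 5 → 10 → 3: 2+5+3+1+3 = 14
6 → 1 → 7 → 5 → 3: 2+5+3+3 = 13
6 → 1 → 7 → 3: 2+5+3 = 10
Cheapest is 6 → 1 → 7 → 3 at 10 m.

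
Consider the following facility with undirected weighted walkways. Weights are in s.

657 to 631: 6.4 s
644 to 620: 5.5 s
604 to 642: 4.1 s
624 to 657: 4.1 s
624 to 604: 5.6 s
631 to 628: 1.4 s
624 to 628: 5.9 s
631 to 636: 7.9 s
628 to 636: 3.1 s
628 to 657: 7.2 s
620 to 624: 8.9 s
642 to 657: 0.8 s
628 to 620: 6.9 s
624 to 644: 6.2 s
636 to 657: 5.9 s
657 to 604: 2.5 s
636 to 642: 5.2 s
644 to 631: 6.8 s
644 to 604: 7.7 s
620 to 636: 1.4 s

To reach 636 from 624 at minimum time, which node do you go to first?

628

Compare a few routes:
624 → 628 → 636: 5.9+3.1 = 9
624 → 657 → 642 → 636: 4.1+0.8+5.2 = 10.1
624 → 657 → 636: 4.1+5.9 = 10
Cheapest is 624 → 628 → 636 at 9 s.
So from 624 the first move is to 628.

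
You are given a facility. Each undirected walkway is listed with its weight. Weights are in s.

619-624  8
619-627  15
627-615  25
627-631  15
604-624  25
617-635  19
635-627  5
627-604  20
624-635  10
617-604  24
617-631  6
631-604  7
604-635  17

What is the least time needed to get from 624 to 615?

40 s

Enumerating some paths:
624 → 604 → 627 → 615: 25+20+25 = 70
624 → 635 → 627 → 615: 10+5+25 = 40
624 → 619 → 627 → 615: 8+15+25 = 48
The minimum is 40 s via 624 → 635 → 627 → 615.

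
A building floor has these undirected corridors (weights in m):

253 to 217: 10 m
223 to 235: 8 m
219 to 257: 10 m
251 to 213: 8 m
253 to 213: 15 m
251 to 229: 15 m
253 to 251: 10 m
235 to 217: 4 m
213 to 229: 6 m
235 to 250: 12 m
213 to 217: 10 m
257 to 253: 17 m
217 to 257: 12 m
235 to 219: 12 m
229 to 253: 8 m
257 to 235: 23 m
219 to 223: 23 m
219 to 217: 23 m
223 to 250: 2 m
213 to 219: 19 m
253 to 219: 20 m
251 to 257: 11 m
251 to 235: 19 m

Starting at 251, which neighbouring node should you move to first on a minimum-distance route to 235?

235

Enumerating some paths:
251 - 253 - 217 - 235: 10+10+4 = 24
251 - 235: 19 = 19
251 - 213 - 217 - 235: 8+10+4 = 22
251 - 257 - 217 - 235: 11+12+4 = 27
The minimum is 19 m via 251 - 235.
So from 251 the first move is to 235.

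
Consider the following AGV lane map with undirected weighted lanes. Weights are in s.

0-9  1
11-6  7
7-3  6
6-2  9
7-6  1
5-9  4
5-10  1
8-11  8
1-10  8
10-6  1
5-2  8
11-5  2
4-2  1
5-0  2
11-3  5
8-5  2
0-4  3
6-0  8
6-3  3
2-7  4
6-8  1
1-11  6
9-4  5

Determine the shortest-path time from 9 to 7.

Shortest distances from 9:
9: 0
0: 1  (via 9)
5: 3  (via 0)
4: 4  (via 0)
10: 4  (via 5)
2: 5  (via 4)
6: 5  (via 10)
8: 5  (via 5)
11: 5  (via 5)
7: 6  (via 6)
Shortest route: 9 → 0 → 5 → 10 → 6 → 7 = 6 s.

6 s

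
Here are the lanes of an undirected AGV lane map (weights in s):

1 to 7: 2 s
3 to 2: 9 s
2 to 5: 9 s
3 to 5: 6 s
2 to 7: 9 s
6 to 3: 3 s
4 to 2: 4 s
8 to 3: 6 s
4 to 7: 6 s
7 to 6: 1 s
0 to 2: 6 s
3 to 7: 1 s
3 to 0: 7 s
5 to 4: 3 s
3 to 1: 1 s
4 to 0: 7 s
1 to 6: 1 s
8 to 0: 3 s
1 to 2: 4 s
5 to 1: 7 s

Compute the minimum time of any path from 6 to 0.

9 s

Candidate routes:
6 → 3 → 0: 3+7 = 10
6 → 1 → 3 → 8 → 0: 1+1+6+3 = 11
6 → 1 → 7 → 3 → 0: 1+2+1+7 = 11
6 → 1 → 3 → 0: 1+1+7 = 9
Cheapest is 6 → 1 → 3 → 0 at 9 s.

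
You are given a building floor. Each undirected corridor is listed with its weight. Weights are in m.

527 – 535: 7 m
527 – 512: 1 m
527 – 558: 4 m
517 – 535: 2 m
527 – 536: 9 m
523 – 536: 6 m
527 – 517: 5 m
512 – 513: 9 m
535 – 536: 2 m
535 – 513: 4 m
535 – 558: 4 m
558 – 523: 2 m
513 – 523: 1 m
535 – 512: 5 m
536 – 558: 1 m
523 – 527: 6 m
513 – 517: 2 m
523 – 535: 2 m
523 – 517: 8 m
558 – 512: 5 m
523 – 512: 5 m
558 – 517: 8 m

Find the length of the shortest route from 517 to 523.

3 m

Compare a few routes:
517 - 535 - 523: 2+2 = 4
517 - 513 - 523: 2+1 = 3
The minimum is 3 m via 517 - 513 - 523.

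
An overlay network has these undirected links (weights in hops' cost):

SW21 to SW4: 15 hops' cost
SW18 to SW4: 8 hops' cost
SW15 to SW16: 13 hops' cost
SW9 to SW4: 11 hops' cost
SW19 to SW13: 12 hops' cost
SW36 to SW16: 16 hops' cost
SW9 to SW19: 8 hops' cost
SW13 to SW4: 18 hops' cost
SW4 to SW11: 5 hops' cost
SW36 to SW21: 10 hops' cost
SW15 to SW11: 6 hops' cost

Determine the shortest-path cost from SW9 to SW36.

Compare a few routes:
SW9 - SW4 - SW21 - SW36: 11+15+10 = 36
SW9 - SW19 - SW13 - SW4 - SW21 - SW36: 8+12+18+15+10 = 63
SW9 - SW4 - SW11 - SW15 - SW16 - SW36: 11+5+6+13+16 = 51
The minimum is 36 hops' cost via SW9 - SW4 - SW21 - SW36.

36 hops' cost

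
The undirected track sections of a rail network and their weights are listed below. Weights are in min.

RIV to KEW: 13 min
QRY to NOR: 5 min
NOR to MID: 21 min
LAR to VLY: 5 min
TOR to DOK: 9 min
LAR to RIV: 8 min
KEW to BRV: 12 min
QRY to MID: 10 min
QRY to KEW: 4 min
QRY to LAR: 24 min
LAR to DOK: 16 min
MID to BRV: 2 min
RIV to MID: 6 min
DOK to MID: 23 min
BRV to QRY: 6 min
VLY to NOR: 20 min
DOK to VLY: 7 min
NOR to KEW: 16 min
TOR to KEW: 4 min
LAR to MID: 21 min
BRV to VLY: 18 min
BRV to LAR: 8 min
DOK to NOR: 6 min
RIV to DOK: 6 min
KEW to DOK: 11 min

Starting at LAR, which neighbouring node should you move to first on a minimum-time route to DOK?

VLY

Candidate routes:
LAR - VLY - DOK: 5+7 = 12
LAR - RIV - DOK: 8+6 = 14
Cheapest is LAR - VLY - DOK at 12 min.
So from LAR the first move is to VLY.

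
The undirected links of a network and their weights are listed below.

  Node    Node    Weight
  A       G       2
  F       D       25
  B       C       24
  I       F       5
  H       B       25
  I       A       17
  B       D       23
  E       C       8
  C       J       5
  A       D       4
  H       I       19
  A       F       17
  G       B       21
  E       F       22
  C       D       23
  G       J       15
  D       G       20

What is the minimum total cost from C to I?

35

Compare a few routes:
C → J → G → A → I: 5+15+2+17 = 39
C → E → F → I: 8+22+5 = 35
The minimum is 35 via C → E → F → I.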